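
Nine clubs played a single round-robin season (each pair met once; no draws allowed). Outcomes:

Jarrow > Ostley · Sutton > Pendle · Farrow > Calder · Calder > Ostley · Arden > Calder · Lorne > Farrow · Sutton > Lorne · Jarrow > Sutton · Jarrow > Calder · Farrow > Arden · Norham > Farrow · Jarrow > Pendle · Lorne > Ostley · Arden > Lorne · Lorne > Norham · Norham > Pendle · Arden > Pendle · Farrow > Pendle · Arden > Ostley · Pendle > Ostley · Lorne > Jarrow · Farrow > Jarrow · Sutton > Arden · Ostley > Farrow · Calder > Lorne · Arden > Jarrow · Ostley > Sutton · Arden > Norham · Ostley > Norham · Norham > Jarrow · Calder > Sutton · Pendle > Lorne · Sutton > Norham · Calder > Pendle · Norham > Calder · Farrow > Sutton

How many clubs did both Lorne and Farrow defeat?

Lorne beat: Jarrow, Norham, Farrow, Ostley.
Farrow beat: Jarrow, Arden, Calder, Sutton, Pendle.
Both beat: Jarrow — 1.

1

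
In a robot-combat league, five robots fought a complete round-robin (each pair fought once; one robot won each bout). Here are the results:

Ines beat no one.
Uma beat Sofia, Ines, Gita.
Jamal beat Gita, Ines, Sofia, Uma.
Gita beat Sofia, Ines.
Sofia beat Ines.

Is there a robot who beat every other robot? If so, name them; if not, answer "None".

Jamal has 4 wins out of 4 opponents — a perfect record.

Jamal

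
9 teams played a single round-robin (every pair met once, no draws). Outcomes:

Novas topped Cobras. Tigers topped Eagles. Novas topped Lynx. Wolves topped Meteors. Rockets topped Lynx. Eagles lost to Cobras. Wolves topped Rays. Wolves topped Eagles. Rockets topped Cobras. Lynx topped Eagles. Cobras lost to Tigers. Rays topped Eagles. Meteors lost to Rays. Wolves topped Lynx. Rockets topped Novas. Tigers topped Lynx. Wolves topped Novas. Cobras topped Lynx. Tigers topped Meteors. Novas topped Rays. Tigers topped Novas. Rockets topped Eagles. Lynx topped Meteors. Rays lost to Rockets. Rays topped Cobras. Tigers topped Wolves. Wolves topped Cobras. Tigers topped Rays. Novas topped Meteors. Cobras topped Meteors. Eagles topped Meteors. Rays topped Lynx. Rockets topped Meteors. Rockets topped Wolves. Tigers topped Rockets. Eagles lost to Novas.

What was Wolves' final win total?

Wolves' results: beat Lynx, Eagles, Cobras, Rays, Meteors, Novas; lost to Rockets, Tigers.
That is 6 wins.

6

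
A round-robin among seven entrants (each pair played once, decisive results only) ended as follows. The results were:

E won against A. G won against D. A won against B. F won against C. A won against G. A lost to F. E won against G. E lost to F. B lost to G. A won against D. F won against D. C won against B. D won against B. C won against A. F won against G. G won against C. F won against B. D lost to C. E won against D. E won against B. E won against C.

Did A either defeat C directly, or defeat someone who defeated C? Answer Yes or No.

Yes

A did not beat C directly.
A beat B, D, G. Of those, G beat C.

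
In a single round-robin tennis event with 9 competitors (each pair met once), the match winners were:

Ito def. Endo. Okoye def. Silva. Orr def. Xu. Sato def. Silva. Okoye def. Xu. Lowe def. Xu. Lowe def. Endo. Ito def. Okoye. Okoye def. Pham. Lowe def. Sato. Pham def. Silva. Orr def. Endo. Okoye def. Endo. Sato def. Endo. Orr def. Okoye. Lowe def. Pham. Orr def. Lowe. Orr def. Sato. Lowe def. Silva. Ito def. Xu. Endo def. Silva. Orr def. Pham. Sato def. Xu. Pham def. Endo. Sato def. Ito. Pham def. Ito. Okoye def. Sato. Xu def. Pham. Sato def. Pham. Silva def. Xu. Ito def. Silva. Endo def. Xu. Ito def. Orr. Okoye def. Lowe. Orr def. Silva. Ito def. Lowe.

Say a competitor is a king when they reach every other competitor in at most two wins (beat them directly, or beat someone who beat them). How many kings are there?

3

Orr reaches everyone (king).
Sato reaches everyone (king).
Lowe cannot reach Orr, Okoye in two steps.
Endo cannot reach Orr, Sato, Lowe, Ito, Okoye in two steps.
Xu cannot reach Orr, Sato, Lowe, Okoye in two steps.
Ito reaches everyone (king).
Pham cannot reach Sato in two steps.
Silva cannot reach Orr, Sato, Lowe, Endo, Ito, Okoye in two steps.
Okoye cannot reach Orr in two steps.
Kings: Orr, Sato, Ito — 3.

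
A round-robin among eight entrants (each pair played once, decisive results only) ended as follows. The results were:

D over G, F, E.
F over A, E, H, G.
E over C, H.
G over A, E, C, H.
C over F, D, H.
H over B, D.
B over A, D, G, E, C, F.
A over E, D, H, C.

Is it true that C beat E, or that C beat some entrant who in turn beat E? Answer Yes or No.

Yes

C did not beat E directly.
C beat D, F, H. Of those, D beat E.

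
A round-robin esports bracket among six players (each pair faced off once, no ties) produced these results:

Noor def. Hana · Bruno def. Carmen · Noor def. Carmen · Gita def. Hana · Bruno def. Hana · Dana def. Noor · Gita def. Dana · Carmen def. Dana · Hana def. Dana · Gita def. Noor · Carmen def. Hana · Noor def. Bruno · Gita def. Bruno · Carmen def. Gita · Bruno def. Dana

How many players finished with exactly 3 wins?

3

Win totals: Gita 4, Bruno 3, Carmen 3, Noor 3, Hana 1, Dana 1.
Exactly 3: Bruno, Carmen, Noor — 3 players.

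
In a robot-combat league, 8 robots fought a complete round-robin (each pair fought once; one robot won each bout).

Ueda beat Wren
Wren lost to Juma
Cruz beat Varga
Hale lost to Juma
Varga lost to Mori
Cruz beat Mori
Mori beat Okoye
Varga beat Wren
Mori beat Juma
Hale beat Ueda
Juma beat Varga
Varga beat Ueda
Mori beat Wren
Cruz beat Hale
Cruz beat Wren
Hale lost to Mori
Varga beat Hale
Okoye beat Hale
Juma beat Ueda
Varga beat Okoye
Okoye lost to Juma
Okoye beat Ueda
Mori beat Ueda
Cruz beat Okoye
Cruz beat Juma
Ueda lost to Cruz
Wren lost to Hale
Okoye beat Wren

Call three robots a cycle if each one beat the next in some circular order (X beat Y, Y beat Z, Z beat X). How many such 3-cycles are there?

Win totals: Cruz 7, Juma 5, Wren 0, Ueda 1, Varga 4, Okoye 3, Mori 6, Hale 2.
A robot with w wins dominates both others in C(w,2) triples; summing gives 21 + 10 + 0 + 0 + 6 + 3 + 15 + 1 = 56 transitive triples.
Total triples C(8,3) = 56, so cyclic triples = 56 − 56 = 0.

0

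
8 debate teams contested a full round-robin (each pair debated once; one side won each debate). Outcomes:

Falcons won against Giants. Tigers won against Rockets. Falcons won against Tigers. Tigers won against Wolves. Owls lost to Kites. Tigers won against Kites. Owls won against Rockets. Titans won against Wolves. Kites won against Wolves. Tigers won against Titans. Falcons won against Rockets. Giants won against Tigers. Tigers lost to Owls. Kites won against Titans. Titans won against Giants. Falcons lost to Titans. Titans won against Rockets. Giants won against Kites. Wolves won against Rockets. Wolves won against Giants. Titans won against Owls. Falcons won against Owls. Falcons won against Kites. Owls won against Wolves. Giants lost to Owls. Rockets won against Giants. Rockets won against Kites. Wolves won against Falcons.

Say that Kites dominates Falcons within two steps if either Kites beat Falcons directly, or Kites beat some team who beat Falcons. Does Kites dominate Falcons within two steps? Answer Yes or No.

Yes

Kites did not beat Falcons directly.
Kites beat Owls, Titans, Wolves. Of those, Titans beat Falcons.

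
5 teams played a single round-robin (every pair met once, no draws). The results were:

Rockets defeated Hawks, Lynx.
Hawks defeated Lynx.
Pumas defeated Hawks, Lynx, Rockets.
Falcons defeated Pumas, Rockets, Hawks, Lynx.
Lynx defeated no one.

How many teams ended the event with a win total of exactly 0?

Win totals: Lynx 0, Rockets 2, Falcons 4, Pumas 3, Hawks 1.
Exactly 0: Lynx — 1 team.

1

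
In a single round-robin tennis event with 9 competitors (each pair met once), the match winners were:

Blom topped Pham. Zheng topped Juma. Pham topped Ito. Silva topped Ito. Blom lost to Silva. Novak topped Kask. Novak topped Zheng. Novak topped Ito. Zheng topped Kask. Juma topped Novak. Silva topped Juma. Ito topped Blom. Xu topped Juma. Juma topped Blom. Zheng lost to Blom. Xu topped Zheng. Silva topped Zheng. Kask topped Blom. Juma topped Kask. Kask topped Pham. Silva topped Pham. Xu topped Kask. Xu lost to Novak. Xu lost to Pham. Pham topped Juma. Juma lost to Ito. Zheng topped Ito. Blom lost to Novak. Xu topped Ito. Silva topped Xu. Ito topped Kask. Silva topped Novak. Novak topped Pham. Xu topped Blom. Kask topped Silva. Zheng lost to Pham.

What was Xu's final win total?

Xu's results: beat Blom, Juma, Ito, Zheng, Kask; lost to Silva, Pham, Novak.
That is 5 wins.

5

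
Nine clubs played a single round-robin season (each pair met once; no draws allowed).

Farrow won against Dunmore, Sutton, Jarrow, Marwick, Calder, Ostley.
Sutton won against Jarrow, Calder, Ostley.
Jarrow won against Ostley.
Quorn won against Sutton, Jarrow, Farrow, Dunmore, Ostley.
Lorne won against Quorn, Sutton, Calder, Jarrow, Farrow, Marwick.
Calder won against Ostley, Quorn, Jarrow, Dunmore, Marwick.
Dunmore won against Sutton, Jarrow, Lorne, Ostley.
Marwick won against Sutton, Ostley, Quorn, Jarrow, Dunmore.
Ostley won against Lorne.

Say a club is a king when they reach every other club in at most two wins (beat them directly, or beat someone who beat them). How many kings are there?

Lorne reaches everyone (king).
Calder reaches everyone (king).
Dunmore reaches everyone (king).
Farrow reaches everyone (king).
Ostley cannot reach Dunmore in two steps.
Marwick reaches everyone (king).
Quorn reaches everyone (king).
Jarrow cannot reach Calder, Dunmore, Farrow, Marwick, Quorn, Sutton in two steps.
Sutton cannot reach Farrow in two steps.
Kings: Lorne, Calder, Dunmore, Farrow, Marwick, Quorn — 6.

6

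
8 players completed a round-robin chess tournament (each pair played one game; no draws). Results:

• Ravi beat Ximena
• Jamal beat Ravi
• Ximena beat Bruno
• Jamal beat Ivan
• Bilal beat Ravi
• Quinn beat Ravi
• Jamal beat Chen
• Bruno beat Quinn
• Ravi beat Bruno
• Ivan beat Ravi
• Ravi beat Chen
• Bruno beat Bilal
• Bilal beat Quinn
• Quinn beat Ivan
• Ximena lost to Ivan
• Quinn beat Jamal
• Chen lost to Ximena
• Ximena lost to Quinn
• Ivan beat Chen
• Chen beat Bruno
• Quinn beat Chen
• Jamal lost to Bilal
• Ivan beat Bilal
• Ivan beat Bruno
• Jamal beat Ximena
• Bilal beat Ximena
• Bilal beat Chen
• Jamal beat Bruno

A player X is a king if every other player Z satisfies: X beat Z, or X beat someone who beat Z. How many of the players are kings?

5

Bruno reaches everyone (king).
Jamal reaches everyone (king).
Ximena cannot reach Jamal, Ravi, Ivan in two steps.
Quinn reaches everyone (king).
Bilal reaches everyone (king).
Ravi cannot reach Jamal, Ivan in two steps.
Chen cannot reach Jamal, Ximena, Ravi, Ivan in two steps.
Ivan reaches everyone (king).
Kings: Bruno, Jamal, Quinn, Bilal, Ivan — 5.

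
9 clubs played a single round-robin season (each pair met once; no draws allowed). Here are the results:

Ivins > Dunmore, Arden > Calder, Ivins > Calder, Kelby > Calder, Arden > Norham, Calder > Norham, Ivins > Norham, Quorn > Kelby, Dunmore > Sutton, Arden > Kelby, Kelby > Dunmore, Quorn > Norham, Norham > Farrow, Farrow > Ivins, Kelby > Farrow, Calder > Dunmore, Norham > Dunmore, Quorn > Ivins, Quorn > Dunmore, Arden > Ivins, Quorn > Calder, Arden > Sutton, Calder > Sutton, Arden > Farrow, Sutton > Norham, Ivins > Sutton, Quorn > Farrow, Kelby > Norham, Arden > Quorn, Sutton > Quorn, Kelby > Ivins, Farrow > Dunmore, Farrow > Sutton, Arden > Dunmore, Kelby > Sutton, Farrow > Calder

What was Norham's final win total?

Norham's results: beat Dunmore, Farrow; lost to Sutton, Calder, Arden, Quorn, Ivins, Kelby.
That is 2 wins.

2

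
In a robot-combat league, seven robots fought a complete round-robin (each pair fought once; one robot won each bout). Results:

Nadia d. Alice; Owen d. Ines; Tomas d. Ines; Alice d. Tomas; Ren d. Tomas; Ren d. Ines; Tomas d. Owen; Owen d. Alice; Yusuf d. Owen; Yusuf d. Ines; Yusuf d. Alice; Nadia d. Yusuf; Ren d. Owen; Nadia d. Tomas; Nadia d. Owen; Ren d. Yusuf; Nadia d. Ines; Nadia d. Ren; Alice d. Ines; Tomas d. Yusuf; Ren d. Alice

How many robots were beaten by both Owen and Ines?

0

Owen beat: Ines, Alice.
Ines beat: no one.
No one was beaten by both.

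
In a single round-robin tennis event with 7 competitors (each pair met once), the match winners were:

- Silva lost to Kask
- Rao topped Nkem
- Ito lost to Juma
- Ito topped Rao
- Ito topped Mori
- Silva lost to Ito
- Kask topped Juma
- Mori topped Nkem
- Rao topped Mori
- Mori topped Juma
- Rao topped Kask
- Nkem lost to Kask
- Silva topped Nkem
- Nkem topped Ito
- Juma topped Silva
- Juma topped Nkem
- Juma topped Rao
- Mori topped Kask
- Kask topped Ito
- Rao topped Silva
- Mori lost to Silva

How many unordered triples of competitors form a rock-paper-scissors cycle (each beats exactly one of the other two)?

Win totals: Ito 3, Silva 2, Juma 4, Kask 4, Nkem 1, Mori 3, Rao 4.
A competitor with w wins dominates both others in C(w,2) triples; summing gives 3 + 1 + 6 + 6 + 0 + 3 + 6 = 25 transitive triples.
Total triples C(7,3) = 35, so cyclic triples = 35 − 25 = 10.

10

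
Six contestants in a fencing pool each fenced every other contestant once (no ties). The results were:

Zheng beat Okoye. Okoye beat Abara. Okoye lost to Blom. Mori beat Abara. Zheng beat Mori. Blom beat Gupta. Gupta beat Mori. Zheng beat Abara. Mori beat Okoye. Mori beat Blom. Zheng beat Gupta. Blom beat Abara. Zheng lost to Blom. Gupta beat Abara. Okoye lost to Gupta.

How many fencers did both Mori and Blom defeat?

Mori beat: Blom, Okoye, Abara.
Blom beat: Gupta, Okoye, Zheng, Abara.
Both beat: Okoye, Abara — 2.

2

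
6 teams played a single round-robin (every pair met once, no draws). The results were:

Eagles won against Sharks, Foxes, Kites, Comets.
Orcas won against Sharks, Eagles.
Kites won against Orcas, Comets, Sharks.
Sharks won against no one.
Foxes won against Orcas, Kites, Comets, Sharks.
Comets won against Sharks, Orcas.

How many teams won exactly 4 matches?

Win totals: Sharks 0, Orcas 2, Foxes 4, Comets 2, Eagles 4, Kites 3.
Exactly 4: Foxes, Eagles — 2 teams.

2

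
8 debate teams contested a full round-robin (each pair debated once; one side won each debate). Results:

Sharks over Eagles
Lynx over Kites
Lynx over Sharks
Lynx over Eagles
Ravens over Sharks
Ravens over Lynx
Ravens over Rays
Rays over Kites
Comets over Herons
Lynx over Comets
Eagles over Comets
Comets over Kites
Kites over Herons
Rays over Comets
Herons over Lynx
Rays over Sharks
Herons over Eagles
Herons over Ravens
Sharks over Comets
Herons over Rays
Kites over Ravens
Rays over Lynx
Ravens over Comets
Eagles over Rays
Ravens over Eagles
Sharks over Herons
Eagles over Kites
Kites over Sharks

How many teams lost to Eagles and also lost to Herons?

1

Eagles beat: Rays, Comets, Kites.
Herons beat: Rays, Ravens, Eagles, Lynx.
Both beat: Rays — 1.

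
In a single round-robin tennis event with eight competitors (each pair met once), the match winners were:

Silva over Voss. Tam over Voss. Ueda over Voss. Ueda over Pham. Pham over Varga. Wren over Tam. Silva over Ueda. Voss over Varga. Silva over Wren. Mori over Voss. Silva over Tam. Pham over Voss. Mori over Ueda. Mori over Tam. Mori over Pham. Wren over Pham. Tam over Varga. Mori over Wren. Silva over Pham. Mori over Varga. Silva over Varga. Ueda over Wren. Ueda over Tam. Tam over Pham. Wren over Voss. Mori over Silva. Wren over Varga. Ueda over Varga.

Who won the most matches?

Win totals: Voss 1, Silva 6, Pham 2, Mori 7, Tam 3, Wren 4, Varga 0, Ueda 5.
Mori leads with 7 wins (next highest: 6).

Mori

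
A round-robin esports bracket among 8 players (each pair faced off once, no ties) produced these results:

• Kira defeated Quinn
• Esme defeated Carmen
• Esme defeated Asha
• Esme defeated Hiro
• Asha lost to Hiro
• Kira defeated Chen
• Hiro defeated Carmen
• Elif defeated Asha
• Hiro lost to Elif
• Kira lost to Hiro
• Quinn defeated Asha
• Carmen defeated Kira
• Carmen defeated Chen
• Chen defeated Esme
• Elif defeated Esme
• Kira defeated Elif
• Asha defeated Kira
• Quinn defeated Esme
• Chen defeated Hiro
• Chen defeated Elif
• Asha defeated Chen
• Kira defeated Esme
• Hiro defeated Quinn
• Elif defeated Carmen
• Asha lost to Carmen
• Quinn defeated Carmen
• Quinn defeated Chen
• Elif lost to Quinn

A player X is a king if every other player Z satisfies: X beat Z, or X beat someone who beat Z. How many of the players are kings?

Quinn reaches everyone (king).
Asha cannot reach Carmen in two steps.
Hiro reaches everyone (king).
Kira reaches everyone (king).
Chen reaches everyone (king).
Esme cannot reach Elif in two steps.
Elif reaches everyone (king).
Carmen reaches everyone (king).
Kings: Quinn, Hiro, Kira, Chen, Elif, Carmen — 6.

6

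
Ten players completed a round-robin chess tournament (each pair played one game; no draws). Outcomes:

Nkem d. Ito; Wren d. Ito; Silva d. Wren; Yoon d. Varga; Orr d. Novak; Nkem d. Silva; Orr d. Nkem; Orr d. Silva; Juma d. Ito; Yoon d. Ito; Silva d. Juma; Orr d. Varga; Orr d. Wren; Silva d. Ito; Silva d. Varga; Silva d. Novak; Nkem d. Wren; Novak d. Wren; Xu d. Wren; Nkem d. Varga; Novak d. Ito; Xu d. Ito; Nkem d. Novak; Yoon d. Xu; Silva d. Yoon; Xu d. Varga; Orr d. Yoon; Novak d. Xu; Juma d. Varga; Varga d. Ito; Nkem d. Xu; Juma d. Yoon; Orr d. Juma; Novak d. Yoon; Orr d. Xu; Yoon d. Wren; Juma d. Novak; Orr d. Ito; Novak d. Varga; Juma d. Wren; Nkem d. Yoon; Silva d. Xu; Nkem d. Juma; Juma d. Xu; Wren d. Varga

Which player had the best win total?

Win totals: Orr 9, Novak 5, Varga 1, Xu 3, Juma 6, Yoon 4, Silva 7, Ito 0, Wren 2, Nkem 8.
Orr leads with 9 wins (next highest: 8).

Orr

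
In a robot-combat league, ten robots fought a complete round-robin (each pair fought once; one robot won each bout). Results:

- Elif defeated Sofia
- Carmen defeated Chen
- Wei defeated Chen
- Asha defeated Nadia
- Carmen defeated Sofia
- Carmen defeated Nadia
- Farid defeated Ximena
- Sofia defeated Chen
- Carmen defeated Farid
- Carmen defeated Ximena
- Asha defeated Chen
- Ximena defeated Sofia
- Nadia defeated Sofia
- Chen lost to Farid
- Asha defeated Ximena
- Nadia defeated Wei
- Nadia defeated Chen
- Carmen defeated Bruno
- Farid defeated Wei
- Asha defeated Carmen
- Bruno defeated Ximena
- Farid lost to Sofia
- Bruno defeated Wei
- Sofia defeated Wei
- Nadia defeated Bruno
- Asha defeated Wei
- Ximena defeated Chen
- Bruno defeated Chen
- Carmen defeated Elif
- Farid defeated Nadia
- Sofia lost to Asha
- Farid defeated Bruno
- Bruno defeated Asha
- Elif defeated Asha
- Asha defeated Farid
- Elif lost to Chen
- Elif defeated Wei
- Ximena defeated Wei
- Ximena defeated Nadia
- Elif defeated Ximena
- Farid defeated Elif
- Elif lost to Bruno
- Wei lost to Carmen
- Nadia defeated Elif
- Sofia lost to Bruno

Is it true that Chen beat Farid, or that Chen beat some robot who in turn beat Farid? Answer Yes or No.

Chen did not beat Farid directly.
Chen beat Elif, but each of them lost to Farid. No two-step path.

No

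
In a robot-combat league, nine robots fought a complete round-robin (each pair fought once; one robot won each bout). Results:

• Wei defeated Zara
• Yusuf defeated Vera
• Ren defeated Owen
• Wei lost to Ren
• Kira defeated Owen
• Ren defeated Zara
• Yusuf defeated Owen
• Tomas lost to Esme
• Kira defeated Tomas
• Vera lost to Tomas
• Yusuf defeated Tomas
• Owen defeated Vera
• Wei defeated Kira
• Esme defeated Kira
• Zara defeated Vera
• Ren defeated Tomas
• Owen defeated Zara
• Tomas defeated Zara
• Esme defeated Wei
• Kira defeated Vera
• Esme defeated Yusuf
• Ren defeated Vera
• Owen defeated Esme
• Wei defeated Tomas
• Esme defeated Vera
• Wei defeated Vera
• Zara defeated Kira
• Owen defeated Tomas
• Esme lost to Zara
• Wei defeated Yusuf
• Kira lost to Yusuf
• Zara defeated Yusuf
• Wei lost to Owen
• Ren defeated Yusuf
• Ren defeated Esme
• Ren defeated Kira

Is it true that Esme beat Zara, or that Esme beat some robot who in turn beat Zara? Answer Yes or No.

Yes

Esme did not beat Zara directly.
Esme beat Vera, Tomas, Yusuf, Wei, Kira. Of those, Tomas beat Zara.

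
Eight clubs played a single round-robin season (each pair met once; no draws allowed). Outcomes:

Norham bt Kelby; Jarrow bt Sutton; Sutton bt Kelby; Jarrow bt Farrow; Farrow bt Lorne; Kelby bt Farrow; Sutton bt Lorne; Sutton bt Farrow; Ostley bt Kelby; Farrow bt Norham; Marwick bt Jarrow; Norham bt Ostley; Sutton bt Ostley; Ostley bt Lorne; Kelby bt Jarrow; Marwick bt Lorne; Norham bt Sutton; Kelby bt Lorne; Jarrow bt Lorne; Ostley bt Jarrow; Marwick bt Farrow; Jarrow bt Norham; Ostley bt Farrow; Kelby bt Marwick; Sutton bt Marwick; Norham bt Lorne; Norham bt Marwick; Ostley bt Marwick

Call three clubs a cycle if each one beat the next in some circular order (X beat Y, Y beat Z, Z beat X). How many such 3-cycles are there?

10

Win totals: Norham 5, Marwick 3, Kelby 4, Ostley 5, Lorne 0, Farrow 2, Sutton 5, Jarrow 4.
A club with w wins dominates both others in C(w,2) triples; summing gives 10 + 3 + 6 + 10 + 0 + 1 + 10 + 6 = 46 transitive triples.
Total triples C(8,3) = 56, so cyclic triples = 56 − 46 = 10.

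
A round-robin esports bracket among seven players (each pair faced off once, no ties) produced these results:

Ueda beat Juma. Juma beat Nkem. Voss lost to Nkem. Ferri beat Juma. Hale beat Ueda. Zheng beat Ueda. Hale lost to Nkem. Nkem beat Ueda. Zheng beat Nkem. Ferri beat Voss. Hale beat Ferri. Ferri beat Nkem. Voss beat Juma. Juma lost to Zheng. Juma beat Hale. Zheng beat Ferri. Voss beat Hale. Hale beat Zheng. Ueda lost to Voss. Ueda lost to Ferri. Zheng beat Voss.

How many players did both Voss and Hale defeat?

1

Voss beat: Hale, Juma, Ueda.
Hale beat: Ueda, Zheng, Ferri.
Both beat: Ueda — 1.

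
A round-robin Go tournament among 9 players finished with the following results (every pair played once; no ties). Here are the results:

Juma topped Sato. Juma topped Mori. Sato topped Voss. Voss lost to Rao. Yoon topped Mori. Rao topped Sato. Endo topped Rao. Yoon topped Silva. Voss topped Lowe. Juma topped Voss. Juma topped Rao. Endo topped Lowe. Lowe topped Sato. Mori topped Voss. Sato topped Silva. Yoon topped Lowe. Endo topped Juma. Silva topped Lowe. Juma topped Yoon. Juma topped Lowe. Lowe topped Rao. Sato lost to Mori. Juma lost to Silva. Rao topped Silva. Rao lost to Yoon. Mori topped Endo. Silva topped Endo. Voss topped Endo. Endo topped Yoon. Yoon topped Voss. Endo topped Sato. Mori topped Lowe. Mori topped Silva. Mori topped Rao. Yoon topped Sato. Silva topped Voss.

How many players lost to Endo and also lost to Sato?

0

Endo beat: Yoon, Lowe, Sato, Rao, Juma.
Sato beat: Voss, Silva.
No one was beaten by both.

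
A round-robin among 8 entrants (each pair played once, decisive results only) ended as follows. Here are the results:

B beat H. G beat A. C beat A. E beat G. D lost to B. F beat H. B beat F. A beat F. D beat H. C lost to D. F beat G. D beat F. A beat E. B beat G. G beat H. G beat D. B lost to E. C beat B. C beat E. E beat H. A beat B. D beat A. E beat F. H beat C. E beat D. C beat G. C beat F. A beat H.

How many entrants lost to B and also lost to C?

B beat: D, F, G, H.
C beat: A, B, E, F, G.
Both beat: F, G — 2.

2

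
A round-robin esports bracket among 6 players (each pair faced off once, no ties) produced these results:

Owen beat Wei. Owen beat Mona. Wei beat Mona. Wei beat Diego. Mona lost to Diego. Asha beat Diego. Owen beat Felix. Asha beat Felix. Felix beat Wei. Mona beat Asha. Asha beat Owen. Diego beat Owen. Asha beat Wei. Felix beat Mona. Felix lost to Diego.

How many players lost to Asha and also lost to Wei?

1

Asha beat: Felix, Owen, Diego, Wei.
Wei beat: Mona, Diego.
Both beat: Diego — 1.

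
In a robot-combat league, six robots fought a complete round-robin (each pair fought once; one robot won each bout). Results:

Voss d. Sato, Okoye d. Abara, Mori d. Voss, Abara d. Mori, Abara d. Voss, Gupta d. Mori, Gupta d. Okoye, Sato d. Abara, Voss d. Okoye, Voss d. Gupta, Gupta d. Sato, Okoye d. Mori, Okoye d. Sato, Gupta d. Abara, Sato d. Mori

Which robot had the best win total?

Win totals: Okoye 3, Voss 3, Abara 2, Sato 2, Mori 1, Gupta 4.
Gupta leads with 4 wins (next highest: 3).

Gupta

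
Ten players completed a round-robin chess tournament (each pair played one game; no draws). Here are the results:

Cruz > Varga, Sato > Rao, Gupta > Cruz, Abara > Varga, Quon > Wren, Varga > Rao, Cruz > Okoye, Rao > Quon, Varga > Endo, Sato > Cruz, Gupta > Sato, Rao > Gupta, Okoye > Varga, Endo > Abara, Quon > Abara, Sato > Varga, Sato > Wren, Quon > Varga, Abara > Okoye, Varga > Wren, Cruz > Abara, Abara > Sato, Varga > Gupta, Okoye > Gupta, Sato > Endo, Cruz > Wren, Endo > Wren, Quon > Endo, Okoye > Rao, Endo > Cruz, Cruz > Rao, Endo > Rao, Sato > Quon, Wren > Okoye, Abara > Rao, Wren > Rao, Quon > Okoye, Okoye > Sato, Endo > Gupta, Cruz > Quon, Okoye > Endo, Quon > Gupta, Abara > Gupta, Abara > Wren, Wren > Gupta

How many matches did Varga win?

4

Varga's results: beat Endo, Gupta, Wren, Rao; lost to Quon, Sato, Cruz, Abara, Okoye.
That is 4 wins.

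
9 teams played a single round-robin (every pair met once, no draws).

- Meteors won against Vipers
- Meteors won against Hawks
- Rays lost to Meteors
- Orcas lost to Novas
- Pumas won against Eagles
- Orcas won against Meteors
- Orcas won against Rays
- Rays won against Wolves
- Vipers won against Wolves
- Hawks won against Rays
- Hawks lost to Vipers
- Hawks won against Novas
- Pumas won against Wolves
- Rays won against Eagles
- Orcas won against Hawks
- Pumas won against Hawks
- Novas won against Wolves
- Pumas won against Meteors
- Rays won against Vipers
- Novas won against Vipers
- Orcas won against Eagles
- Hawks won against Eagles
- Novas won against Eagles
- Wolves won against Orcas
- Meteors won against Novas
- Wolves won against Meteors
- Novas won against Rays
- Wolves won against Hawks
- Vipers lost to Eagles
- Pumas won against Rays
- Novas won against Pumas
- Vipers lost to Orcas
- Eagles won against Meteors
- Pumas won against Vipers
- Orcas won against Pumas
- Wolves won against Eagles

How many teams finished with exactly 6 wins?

3

Win totals: Novas 6, Eagles 2, Wolves 4, Pumas 6, Meteors 4, Vipers 2, Rays 3, Hawks 3, Orcas 6.
Exactly 6: Novas, Pumas, Orcas — 3 teams.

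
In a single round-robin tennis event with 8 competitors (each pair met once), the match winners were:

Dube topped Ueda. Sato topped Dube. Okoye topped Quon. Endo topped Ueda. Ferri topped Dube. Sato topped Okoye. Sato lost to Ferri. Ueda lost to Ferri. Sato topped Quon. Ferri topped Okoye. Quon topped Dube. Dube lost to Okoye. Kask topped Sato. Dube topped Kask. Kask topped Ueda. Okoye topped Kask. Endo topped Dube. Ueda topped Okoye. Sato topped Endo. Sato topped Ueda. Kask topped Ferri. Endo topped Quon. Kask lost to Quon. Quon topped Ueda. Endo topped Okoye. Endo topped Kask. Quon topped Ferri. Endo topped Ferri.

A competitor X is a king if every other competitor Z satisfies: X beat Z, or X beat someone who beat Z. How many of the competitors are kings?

4

Okoye cannot reach Endo in two steps.
Sato reaches everyone (king).
Quon cannot reach Endo in two steps.
Kask reaches everyone (king).
Endo reaches everyone (king).
Ferri reaches everyone (king).
Ueda cannot reach Sato, Endo, Ferri in two steps.
Dube cannot reach Quon, Endo in two steps.
Kings: Sato, Kask, Endo, Ferri — 4.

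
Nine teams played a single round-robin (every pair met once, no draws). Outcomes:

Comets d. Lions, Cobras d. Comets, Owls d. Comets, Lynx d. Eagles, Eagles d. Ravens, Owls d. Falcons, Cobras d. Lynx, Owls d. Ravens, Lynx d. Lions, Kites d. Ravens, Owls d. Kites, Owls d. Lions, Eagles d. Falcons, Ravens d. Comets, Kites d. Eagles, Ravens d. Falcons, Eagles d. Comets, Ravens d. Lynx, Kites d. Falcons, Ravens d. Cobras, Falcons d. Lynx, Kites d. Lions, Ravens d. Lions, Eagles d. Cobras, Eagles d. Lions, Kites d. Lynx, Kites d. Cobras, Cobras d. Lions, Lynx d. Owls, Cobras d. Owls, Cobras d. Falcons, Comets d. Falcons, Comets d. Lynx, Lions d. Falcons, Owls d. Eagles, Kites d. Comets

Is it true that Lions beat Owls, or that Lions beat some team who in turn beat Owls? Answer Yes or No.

Lions did not beat Owls directly.
Lions beat Falcons, but each of them lost to Owls. No two-step path.

No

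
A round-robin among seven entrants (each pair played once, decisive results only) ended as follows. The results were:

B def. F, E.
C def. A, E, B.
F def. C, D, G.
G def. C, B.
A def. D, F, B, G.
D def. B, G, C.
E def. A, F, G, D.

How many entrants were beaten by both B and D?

0

B beat: E, F.
D beat: B, C, G.
No one was beaten by both.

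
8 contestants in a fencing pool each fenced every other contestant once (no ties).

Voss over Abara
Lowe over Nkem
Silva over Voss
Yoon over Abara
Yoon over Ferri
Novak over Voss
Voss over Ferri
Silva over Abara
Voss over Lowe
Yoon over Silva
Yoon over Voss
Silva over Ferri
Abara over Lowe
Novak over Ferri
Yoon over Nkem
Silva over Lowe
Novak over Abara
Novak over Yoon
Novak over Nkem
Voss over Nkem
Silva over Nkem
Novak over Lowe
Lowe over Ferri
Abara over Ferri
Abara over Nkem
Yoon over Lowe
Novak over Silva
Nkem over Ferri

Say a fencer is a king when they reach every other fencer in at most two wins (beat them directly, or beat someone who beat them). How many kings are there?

Ferri cannot reach Voss, Yoon, Abara, Novak, Nkem, Lowe, Silva in two steps.
Voss cannot reach Yoon, Novak, Silva in two steps.
Yoon cannot reach Novak in two steps.
Abara cannot reach Voss, Yoon, Novak, Silva in two steps.
Novak reaches everyone (king).
Nkem cannot reach Voss, Yoon, Abara, Novak, Lowe, Silva in two steps.
Lowe cannot reach Voss, Yoon, Abara, Novak, Silva in two steps.
Silva cannot reach Yoon, Novak in two steps.
Kings: Novak — 1.

1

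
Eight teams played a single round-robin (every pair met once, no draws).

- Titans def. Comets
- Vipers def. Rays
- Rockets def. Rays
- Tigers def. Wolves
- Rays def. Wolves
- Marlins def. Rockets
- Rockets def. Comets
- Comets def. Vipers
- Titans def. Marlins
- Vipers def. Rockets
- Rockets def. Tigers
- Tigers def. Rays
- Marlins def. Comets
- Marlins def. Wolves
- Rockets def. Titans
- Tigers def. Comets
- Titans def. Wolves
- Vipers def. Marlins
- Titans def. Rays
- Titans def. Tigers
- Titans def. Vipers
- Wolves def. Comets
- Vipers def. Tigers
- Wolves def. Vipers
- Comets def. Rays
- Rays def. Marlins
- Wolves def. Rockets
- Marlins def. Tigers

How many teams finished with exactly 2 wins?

Win totals: Titans 6, Wolves 3, Comets 2, Rays 2, Vipers 4, Tigers 3, Rockets 4, Marlins 4.
Exactly 2: Comets, Rays — 2 teams.

2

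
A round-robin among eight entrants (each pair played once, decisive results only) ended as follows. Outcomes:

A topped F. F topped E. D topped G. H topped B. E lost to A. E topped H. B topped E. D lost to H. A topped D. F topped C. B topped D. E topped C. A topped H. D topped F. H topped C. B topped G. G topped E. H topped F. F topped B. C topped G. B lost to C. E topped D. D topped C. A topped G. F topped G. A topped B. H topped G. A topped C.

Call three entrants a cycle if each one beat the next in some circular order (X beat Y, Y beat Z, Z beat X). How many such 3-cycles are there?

Win totals: A 7, B 3, C 2, D 3, E 3, F 4, G 1, H 5.
An entrant with w wins dominates both others in C(w,2) triples; summing gives 21 + 3 + 1 + 3 + 3 + 6 + 0 + 10 = 47 transitive triples.
Total triples C(8,3) = 56, so cyclic triples = 56 − 47 = 9.

9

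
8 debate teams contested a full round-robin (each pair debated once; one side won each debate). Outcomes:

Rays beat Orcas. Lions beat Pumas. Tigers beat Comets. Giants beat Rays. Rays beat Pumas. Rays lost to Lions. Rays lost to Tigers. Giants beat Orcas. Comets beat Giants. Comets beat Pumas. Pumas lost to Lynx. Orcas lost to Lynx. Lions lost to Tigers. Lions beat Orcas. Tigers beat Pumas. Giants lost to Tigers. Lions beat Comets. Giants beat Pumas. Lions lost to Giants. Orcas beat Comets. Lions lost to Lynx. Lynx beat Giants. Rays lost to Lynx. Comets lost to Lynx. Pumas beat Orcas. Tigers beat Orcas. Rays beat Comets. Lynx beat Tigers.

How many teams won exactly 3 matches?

1

Win totals: Giants 4, Orcas 1, Comets 2, Lions 4, Rays 3, Lynx 7, Pumas 1, Tigers 6.
Exactly 3: Rays — 1 team.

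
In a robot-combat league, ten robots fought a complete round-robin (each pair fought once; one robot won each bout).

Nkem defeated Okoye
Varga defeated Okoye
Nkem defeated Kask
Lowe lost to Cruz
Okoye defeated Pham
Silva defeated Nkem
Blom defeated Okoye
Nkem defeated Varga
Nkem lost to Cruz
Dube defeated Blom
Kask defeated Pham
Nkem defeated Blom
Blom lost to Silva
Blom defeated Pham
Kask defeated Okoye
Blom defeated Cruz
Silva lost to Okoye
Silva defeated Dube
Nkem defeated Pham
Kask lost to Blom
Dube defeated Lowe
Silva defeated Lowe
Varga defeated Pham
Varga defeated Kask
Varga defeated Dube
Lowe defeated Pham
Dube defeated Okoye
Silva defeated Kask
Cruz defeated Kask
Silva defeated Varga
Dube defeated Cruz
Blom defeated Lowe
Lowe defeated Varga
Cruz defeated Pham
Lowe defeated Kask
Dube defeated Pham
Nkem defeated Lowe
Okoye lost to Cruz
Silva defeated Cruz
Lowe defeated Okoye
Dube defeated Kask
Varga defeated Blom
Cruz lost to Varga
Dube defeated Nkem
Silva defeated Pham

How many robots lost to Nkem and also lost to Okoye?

1

Nkem beat: Blom, Lowe, Okoye, Varga, Pham, Kask.
Okoye beat: Silva, Pham.
Both beat: Pham — 1.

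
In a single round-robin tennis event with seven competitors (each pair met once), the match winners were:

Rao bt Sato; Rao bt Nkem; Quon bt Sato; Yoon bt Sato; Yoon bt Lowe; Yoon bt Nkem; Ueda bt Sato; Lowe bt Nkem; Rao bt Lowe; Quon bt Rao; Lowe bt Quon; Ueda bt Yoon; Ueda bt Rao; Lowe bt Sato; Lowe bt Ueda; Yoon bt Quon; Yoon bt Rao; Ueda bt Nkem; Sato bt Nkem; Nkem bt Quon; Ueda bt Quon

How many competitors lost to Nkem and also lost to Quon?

0

Nkem beat: Quon.
Quon beat: Rao, Sato.
No one was beaten by both.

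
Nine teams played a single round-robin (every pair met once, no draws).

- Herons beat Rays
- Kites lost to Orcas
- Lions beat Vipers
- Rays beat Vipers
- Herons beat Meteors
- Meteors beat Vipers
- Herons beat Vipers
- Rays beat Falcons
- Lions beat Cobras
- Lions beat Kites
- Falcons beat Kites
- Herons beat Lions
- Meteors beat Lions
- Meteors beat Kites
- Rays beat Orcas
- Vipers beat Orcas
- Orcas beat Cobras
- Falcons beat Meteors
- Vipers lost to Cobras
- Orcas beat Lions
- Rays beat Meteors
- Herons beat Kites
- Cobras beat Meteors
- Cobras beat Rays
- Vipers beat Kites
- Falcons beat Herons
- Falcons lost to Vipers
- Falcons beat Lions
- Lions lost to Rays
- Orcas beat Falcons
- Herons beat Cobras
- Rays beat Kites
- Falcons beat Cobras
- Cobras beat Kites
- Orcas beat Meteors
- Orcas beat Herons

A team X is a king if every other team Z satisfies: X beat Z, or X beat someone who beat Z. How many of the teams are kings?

Falcons cannot reach Orcas in two steps.
Cobras cannot reach Herons in two steps.
Kites cannot reach Falcons, Cobras, Meteors, Rays, Lions, Vipers, Orcas, Herons in two steps.
Meteors cannot reach Rays, Herons in two steps.
Rays reaches everyone (king).
Lions cannot reach Herons in two steps.
Vipers cannot reach Rays in two steps.
Orcas reaches everyone (king).
Herons reaches everyone (king).
Kings: Rays, Orcas, Herons — 3.

3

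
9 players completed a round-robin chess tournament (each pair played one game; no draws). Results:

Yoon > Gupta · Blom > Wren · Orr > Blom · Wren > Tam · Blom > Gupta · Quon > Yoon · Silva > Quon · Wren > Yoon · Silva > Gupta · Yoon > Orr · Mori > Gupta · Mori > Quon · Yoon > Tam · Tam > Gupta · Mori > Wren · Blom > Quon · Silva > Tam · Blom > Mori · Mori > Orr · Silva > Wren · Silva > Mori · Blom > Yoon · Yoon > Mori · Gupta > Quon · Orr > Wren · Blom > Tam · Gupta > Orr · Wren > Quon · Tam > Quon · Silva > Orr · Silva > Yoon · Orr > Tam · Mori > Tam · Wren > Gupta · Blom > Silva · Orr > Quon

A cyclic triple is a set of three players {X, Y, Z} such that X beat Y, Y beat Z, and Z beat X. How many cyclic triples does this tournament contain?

Win totals: Silva 7, Mori 5, Wren 4, Blom 7, Gupta 2, Orr 4, Tam 2, Quon 1, Yoon 4.
A player with w wins dominates both others in C(w,2) triples; summing gives 21 + 10 + 6 + 21 + 1 + 6 + 1 + 0 + 6 = 72 transitive triples.
Total triples C(9,3) = 84, so cyclic triples = 84 − 72 = 12.

12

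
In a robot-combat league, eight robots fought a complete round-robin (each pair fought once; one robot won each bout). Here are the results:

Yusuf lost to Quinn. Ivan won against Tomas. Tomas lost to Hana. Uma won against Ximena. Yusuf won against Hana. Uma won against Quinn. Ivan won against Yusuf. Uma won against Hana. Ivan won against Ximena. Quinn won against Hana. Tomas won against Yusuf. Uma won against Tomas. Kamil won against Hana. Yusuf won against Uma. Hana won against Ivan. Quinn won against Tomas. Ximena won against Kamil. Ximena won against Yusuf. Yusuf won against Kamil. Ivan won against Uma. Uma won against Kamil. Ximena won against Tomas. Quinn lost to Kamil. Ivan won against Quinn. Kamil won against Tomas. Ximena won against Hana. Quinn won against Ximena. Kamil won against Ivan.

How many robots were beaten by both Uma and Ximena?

3

Uma beat: Kamil, Ximena, Tomas, Quinn, Hana.
Ximena beat: Yusuf, Kamil, Tomas, Hana.
Both beat: Kamil, Tomas, Hana — 3.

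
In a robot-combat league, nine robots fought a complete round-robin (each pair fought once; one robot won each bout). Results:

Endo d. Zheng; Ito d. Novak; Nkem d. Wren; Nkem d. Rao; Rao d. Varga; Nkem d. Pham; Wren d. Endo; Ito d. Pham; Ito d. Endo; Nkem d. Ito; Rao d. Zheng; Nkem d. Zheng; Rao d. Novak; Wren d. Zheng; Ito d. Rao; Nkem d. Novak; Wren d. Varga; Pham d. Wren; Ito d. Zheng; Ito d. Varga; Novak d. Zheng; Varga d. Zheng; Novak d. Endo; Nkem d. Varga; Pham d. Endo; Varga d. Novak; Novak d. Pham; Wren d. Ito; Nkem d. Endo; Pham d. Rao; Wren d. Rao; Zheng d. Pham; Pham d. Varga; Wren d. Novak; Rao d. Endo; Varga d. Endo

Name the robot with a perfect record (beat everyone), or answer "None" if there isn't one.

Nkem

Nkem has 8 wins out of 8 opponents — a perfect record.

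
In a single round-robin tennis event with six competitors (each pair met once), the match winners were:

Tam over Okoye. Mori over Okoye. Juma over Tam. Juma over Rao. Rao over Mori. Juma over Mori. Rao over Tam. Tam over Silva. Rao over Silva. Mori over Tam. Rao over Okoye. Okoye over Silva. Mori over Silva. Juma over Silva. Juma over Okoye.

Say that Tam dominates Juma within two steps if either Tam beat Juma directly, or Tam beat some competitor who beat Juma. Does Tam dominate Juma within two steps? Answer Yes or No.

No

Tam did not beat Juma directly.
Tam beat Okoye, Silva, but each of them lost to Juma. No two-step path.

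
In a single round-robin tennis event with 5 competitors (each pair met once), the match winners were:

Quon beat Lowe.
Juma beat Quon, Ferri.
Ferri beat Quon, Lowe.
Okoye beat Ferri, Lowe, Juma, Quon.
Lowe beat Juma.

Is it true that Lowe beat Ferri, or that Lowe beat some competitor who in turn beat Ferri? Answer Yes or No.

Lowe did not beat Ferri directly.
Lowe beat Juma. Of those, Juma beat Ferri.

Yes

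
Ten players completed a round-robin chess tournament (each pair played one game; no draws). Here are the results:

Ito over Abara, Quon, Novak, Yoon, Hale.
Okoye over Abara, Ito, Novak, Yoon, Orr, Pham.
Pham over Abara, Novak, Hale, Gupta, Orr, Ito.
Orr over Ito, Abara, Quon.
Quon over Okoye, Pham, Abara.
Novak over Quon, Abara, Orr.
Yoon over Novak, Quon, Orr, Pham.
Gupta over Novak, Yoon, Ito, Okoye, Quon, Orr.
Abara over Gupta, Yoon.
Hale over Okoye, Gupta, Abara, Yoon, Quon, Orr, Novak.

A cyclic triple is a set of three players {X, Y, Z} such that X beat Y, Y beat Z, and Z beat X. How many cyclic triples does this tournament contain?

28

Win totals: Quon 3, Pham 6, Ito 5, Hale 7, Yoon 4, Okoye 6, Novak 3, Abara 2, Orr 3, Gupta 6.
A player with w wins dominates both others in C(w,2) triples; summing gives 3 + 15 + 10 + 21 + 6 + 15 + 3 + 1 + 3 + 15 = 92 transitive triples.
Total triples C(10,3) = 120, so cyclic triples = 120 − 92 = 28.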